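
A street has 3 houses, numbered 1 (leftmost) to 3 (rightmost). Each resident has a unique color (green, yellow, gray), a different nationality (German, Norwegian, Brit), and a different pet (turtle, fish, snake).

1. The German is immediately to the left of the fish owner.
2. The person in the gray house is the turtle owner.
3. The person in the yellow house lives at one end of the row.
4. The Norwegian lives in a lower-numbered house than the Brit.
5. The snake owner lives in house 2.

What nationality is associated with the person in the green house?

From clue 5, the snake owner must be in house 2.
The only nationality still possible for house 3 is Brit.
That leaves turtle as the pet for house 1.
House 3 pet: only fish fits.
From clue 1, the German must be in house 2.
From clue 2, the person in the gray house must be in house 1.
House 2 color: only green fits.
That leaves yellow as the color for house 3.
So house 1 gets Norwegian for nationality.
So: house 1 = gray/Norwegian/turtle, house 2 = green/German/snake, house 3 = yellow/Brit/fish.

German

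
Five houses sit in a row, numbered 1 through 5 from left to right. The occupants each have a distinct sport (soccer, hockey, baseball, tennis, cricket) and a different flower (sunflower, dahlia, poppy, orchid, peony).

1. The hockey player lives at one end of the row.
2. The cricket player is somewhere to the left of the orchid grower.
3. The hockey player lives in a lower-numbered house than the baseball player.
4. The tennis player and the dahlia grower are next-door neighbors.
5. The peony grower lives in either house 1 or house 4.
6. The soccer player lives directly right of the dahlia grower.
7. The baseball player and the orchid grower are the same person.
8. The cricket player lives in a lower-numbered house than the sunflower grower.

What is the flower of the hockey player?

peony

The hockey player is in house 1 (clue 3).
The peony grower is narrowed to house 1 or 4; consider each.
Placing it in house 4 leads to a contradiction, so it's in house 1.
The baseball player is narrowed to house 3 or 4 or 5; consider each.
Placing it in house 3 and house 4 leads to a contradiction, so it's in house 5.
By clue 7, the orchid grower is in house 5.
The cricket player is narrowed to house 2 or 3; consider each.
Placing it in house 2 leads to a contradiction, so it's in house 3.
Clue 8 places the sunflower grower in house 4.
The only sport still possible for house 2 is tennis.
That leaves soccer as the sport for house 4.
From clue 4, the dahlia grower must be in house 3.
That leaves poppy as the flower for house 2.
So: house 1 = hockey/peony, house 2 = tennis/poppy, house 3 = cricket/dahlia, house 4 = soccer/sunflower, house 5 = baseball/orchid.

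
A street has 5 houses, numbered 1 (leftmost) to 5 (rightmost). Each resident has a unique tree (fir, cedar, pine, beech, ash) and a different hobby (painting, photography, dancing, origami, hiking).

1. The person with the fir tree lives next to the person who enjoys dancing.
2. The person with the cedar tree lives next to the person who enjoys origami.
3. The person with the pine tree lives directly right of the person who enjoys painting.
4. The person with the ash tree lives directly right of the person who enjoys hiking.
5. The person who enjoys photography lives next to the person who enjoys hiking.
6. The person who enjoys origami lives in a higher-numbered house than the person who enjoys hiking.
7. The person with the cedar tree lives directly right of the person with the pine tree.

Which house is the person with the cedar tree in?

The person with the cedar tree is narrowed to house 3 or 4 or 5; consider each.
Placing it in house 3 and house 5 leads to a contradiction, so it's in house 4.
From clue 7, the person with the pine tree must be in house 3.
Clue 3 places the person who enjoys painting in house 2.
From clue 5, the person who enjoys hiking must be in house 4.
The person who enjoys origami is in house 5 (clue 6).
So house 1 gets beech for tree.
That leaves dancing as the hobby for house 1.
The only hobby still possible for house 3 is photography.
Clue 1 places the person with the fir tree in house 2.
By clue 4, the person with the ash tree is in house 5.
So: house 1 = beech/dancing, house 2 = fir/painting, house 3 = pine/photography, house 4 = cedar/hiking, house 5 = ash/origami.

4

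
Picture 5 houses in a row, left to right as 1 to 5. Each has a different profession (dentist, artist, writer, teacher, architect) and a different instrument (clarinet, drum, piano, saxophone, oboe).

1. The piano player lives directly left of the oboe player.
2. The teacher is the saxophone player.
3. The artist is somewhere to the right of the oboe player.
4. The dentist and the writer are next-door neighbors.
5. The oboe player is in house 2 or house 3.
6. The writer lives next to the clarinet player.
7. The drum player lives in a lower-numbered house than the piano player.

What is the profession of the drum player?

The piano player is in house 2 (clue 1).
The oboe player is in house 3 (clue 1).
From clue 7, the drum player must be in house 1.
So house 1 gets architect for profession.
So house 2 gets dentist for profession.
So house 3 gets writer for profession.
By clue 6, the clarinet player is in house 4.
That leaves saxophone as the instrument for house 5.
Clue 2: the teacher is in house 5.
So house 4 gets artist for profession.
So: house 1 = architect/drum, house 2 = dentist/piano, house 3 = writer/oboe, house 4 = artist/clarinet, house 5 = teacher/saxophone.

architect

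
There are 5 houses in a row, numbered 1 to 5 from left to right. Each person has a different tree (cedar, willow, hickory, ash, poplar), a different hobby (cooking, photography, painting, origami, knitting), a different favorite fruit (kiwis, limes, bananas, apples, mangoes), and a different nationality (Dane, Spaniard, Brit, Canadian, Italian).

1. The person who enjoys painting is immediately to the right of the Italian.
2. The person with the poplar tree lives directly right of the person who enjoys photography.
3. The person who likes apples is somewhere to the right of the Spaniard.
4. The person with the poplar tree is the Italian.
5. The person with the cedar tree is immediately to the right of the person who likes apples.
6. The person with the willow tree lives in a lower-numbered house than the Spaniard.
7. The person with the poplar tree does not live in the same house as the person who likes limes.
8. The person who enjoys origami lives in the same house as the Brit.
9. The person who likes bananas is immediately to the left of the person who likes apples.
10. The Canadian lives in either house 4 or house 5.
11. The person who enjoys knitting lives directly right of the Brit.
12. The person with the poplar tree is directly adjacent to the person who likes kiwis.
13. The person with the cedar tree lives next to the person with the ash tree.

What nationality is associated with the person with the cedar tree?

Canadian

The person with the cedar tree is narrowed to house 4 or 5; consider each.
Placing it in house 4 leads to a contradiction, so it's in house 5.
From clue 5, the person who likes apples must be in house 4.
From clue 9, the person who likes bananas must be in house 3.
Clue 13: the person with the ash tree is in house 4.
The person with the poplar tree is narrowed to house 2 or 3; consider each.
Placing it in house 3 leads to a contradiction, so it's in house 2.
Clue 2: the person who enjoys photography is in house 1.
From clue 4, the Italian must be in house 2.
From clue 12, the person who likes kiwis must be in house 1.
The only tree still possible for house 3 is hickory.
The only favorite fruit still possible for house 2 is mangoes.
The only favorite fruit still possible for house 5 is limes.
By clue 1, the person who enjoys painting is in house 3.
House 1 tree: only willow fits.
So house 2 gets cooking for hobby.
House 4 hobby: only origami fits.
So house 5 gets knitting for hobby.
House 1's nationality must be Dane (nothing else left).
So house 3 gets Spaniard for nationality.
House 4 nationality: only Brit fits.
The only nationality still possible for house 5 is Canadian.
So: house 1 = willow/photography/kiwis/Dane, house 2 = poplar/cooking/mangoes/Italian, house 3 = hickory/painting/bananas/Spaniard, house 4 = ash/origami/apples/Brit, house 5 = cedar/knitting/limes/Canadian.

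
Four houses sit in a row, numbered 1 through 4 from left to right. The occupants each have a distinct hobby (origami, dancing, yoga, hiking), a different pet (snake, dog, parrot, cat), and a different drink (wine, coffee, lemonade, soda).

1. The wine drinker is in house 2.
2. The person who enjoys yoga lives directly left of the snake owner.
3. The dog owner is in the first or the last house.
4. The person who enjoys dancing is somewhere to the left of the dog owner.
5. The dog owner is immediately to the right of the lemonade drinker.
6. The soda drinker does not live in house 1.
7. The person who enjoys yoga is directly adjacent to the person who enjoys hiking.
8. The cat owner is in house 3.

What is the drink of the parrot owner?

From clue 1, the wine drinker must be in house 2.
The dog owner is in house 4 (clue 4).
By clue 5, the lemonade drinker is in house 3.
By clue 8, the cat owner is in house 3.
So house 1 gets parrot for pet.
That leaves snake as the pet for house 2.
The only drink still possible for house 1 is coffee.
House 4 drink: only soda fits.
By clue 2, the person who enjoys yoga is in house 1.
By clue 7, the person who enjoys hiking is in house 2.
House 4 hobby: only origami fits.
So house 3 gets dancing for hobby.
So: house 1 = yoga/parrot/coffee, house 2 = hiking/snake/wine, house 3 = dancing/cat/lemonade, house 4 = origami/dog/soda.

coffee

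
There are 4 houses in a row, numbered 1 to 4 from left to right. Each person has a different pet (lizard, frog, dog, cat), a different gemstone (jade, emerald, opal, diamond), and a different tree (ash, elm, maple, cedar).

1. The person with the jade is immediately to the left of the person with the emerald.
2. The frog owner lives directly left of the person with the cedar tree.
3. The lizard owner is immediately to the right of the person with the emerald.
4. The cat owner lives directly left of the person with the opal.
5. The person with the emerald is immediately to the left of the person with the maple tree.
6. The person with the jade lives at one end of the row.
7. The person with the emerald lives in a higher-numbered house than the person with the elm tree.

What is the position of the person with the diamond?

Clue 6 places the person with the jade in house 1.
By clue 1, the person with the emerald is in house 2.
Clue 3: the lizard owner is in house 3.
Clue 5 places the person with the maple tree in house 3.
By clue 7, the person with the elm tree is in house 1.
So house 4 gets dog for pet.
By clue 2, the frog owner is in house 1.
The person with the cedar tree is in house 2 (clue 2).
Clue 4: the cat owner is in house 2.
From clue 4, the person with the opal must be in house 3.
House 4's gemstone must be diamond (nothing else left).
House 4 tree: only ash fits.
So: house 1 = frog/jade/elm, house 2 = cat/emerald/cedar, house 3 = lizard/opal/maple, house 4 = dog/diamond/ash.

4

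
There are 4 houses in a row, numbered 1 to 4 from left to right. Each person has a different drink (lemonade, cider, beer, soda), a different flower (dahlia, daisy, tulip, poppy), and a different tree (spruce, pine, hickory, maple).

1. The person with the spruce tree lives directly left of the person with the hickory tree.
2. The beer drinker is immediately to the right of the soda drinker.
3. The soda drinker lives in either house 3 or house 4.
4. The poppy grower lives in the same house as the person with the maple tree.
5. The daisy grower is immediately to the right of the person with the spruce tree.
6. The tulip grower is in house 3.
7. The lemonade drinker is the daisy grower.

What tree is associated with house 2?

The soda drinker is in house 3 (clue 3).
Clue 6: the tulip grower is in house 3.
So house 1 gets cider for drink.
By clue 2, the beer drinker is in house 4.
The only drink still possible for house 2 is lemonade.
By clue 7, the daisy grower is in house 2.
By clue 5, the person with the spruce tree is in house 1.
So house 3 gets pine for tree.
House 4 tree: only maple fits.
Clue 4 places the poppy grower in house 4.
House 1 flower: only dahlia fits.
House 2's tree must be hickory (nothing else left).
So: house 1 = cider/dahlia/spruce, house 2 = lemonade/daisy/hickory, house 3 = soda/tulip/pine, house 4 = beer/poppy/maple.

hickory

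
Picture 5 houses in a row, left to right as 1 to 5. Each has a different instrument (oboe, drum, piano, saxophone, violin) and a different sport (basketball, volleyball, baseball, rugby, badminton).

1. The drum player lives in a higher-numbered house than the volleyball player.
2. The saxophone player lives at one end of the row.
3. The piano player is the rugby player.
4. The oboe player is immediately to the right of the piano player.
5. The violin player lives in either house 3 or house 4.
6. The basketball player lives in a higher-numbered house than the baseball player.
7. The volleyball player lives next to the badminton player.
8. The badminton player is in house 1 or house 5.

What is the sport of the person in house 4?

volleyball

The saxophone player is narrowed to house 1 or 5; consider each.
Placing it in house 5 leads to a contradiction, so it's in house 1.
The only instrument still possible for house 2 is piano.
Clue 3: the rugby player is in house 2.
By clue 4, the oboe player is in house 3.
House 4 instrument: only violin fits.
The only instrument still possible for house 5 is drum.
Clue 7 places the badminton player in house 5.
House 1's sport must be baseball (nothing else left).
So house 3 gets basketball for sport.
That leaves volleyball as the sport for house 4.
So: house 1 = saxophone/baseball, house 2 = piano/rugby, house 3 = oboe/basketball, house 4 = violin/volleyball, house 5 = drum/badminton.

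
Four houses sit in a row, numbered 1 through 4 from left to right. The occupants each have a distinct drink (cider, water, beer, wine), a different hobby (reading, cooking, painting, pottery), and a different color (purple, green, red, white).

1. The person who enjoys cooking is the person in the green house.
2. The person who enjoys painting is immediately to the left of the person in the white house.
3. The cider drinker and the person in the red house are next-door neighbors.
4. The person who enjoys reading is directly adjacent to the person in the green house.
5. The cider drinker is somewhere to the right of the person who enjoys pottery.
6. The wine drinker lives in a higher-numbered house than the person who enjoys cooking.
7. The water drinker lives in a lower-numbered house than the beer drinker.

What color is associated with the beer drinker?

white

So house 1 gets water for drink.
House 4's hobby must be reading (nothing else left).
Clue 4 places the person in the green house in house 3.
Clue 1 places the person who enjoys cooking in house 3.
The wine drinker is in house 4 (clue 6).
So house 1 gets painting for hobby.
That leaves pottery as the hobby for house 2.
By clue 2, the person in the white house is in house 2.
From clue 5, the cider drinker must be in house 3.
So house 2 gets beer for drink.
Clue 3 places the person in the red house in house 4.
That leaves purple as the color for house 1.
So: house 1 = water/painting/purple, house 2 = beer/pottery/white, house 3 = cider/cooking/green, house 4 = wine/reading/red.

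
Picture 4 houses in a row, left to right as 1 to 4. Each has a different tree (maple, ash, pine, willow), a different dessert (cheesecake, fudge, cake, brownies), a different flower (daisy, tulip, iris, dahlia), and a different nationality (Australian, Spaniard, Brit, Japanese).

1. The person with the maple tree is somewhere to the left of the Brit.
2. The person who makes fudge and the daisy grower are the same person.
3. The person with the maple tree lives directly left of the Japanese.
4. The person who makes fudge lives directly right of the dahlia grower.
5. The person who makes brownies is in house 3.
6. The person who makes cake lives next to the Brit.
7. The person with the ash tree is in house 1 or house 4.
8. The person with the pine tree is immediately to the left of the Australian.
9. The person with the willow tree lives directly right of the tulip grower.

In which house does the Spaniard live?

By clue 5, the person who makes brownies is in house 3.
House 1 nationality: only Spaniard fits.
So house 4 gets Australian for nationality.
Clue 8 places the person with the pine tree in house 3.
The person with the ash tree is narrowed to house 1 or 4; consider each.
Placing it in house 1 leads to a contradiction, so it's in house 4.
House 1 tree: only maple fits.
The only tree still possible for house 2 is willow.
From clue 3, the Japanese must be in house 2.
From clue 9, the tulip grower must be in house 1.
The only flower still possible for house 3 is dahlia.
The only nationality still possible for house 3 is Brit.
Clue 4: the person who makes fudge is in house 4.
House 1 dessert: only cheesecake fits.
House 2 dessert: only cake fits.
By clue 2, the daisy grower is in house 4.
That leaves iris as the flower for house 2.
So: house 1 = maple/cheesecake/tulip/Spaniard, house 2 = willow/cake/iris/Japanese, house 3 = pine/brownies/dahlia/Brit, house 4 = ash/fudge/daisy/Australian.

1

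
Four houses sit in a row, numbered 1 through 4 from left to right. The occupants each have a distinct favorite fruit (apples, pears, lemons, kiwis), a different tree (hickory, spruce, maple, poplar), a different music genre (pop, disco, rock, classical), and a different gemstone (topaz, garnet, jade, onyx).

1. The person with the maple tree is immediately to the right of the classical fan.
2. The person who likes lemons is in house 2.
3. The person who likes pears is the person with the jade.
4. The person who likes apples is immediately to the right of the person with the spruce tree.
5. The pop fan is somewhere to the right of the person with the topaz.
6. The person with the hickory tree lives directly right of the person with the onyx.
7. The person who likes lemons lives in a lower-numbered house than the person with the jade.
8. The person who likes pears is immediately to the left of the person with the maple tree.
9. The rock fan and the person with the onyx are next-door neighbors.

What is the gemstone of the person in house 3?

jade

By clue 2, the person who likes lemons is in house 2.
From clue 3, the person who likes pears must be in house 3.
From clue 3, the person with the jade must be in house 3.
By clue 8, the person with the maple tree is in house 4.
That leaves kiwis as the favorite fruit for house 1.
That leaves apples as the favorite fruit for house 4.
The only tree still possible for house 1 is poplar.
The only gemstone still possible for house 4 is garnet.
Clue 1 places the classical fan in house 3.
By clue 4, the person with the spruce tree is in house 3.
So house 2 gets hickory for tree.
From clue 6, the person with the onyx must be in house 1.
Clue 9: the rock fan is in house 2.
That leaves disco as the music genre for house 1.
House 4 music genre: only pop fits.
So house 2 gets topaz for gemstone.
So: house 1 = kiwis/poplar/disco/onyx, house 2 = lemons/hickory/rock/topaz, house 3 = pears/spruce/classical/jade, house 4 = apples/maple/pop/garnet.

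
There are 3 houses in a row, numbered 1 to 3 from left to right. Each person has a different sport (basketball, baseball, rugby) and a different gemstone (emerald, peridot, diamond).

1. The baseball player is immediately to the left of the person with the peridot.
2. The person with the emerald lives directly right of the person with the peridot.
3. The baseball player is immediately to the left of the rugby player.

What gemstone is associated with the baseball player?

diamond

The person with the emerald is in house 3 (clue 2).
Clue 2 places the person with the peridot in house 2.
That leaves diamond as the gemstone for house 1.
Clue 1 places the baseball player in house 1.
From clue 3, the rugby player must be in house 2.
House 3 sport: only basketball fits.
So: house 1 = baseball/diamond, house 2 = rugby/peridot, house 3 = basketball/emerald.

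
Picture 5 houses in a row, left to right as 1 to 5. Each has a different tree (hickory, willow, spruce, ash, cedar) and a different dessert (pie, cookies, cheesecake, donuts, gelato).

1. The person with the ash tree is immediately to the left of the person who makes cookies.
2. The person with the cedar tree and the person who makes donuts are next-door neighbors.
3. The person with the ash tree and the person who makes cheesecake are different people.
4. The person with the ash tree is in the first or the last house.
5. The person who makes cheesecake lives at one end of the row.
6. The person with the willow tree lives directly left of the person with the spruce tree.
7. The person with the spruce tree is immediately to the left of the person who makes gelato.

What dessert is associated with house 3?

Clue 4: the person with the ash tree is in house 1.
The person who makes cookies is in house 2 (clue 1).
From clue 3, the person who makes cheesecake must be in house 5.
That leaves gelato as the dessert for house 4.
From clue 7, the person with the spruce tree must be in house 3.
House 5 tree: only hickory fits.
House 2 tree: only willow fits.
That leaves cedar as the tree for house 4.
From clue 2, the person who makes donuts must be in house 3.
The only dessert still possible for house 1 is pie.
So: house 1 = ash/pie, house 2 = willow/cookies, house 3 = spruce/donuts, house 4 = cedar/gelato, house 5 = hickory/cheesecake.

donuts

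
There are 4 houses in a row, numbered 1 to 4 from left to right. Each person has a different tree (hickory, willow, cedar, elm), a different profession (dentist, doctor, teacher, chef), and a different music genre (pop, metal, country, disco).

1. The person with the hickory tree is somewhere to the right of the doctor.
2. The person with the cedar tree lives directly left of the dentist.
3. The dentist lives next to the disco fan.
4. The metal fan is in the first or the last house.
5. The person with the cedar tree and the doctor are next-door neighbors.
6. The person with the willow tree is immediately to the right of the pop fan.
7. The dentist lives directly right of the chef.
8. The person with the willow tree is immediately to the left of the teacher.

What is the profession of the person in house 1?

doctor

The person with the willow tree is narrowed to house 2 or 3; consider each.
Placing it in house 2 leads to a contradiction, so it's in house 3.
Clue 6 places the pop fan in house 2.
From clue 8, the teacher must be in house 4.
The person with the cedar tree is narrowed to house 1 or 2; consider each.
Placing it in house 1 leads to a contradiction, so it's in house 2.
By clue 2, the dentist is in house 3.
Clue 3: the disco fan is in house 4.
Clue 7: the chef is in house 2.
House 1's tree must be elm (nothing else left).
House 4's tree must be hickory (nothing else left).
House 1's profession must be doctor (nothing else left).
House 3 music genre: only country fits.
That leaves metal as the music genre for house 1.
So: house 1 = elm/doctor/metal, house 2 = cedar/chef/pop, house 3 = willow/dentist/country, house 4 = hickory/teacher/disco.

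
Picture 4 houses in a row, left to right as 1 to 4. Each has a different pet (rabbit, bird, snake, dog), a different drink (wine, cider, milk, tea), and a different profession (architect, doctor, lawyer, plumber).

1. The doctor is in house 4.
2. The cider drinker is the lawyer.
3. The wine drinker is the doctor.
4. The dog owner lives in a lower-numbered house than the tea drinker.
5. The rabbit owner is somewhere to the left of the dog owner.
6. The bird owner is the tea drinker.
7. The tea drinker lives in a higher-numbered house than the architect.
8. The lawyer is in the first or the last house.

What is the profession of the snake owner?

Clue 1: the doctor is in house 4.
From clue 3, the wine drinker must be in house 4.
House 1 profession: only lawyer fits.
By clue 2, the cider drinker is in house 1.
Clue 4 places the dog owner in house 2.
Clue 4 places the tea drinker in house 3.
From clue 5, the rabbit owner must be in house 1.
By clue 6, the bird owner is in house 3.
By clue 7, the architect is in house 2.
House 4 pet: only snake fits.
The only drink still possible for house 2 is milk.
House 3's profession must be plumber (nothing else left).
So: house 1 = rabbit/cider/lawyer, house 2 = dog/milk/architect, house 3 = bird/tea/plumber, house 4 = snake/wine/doctor.

doctor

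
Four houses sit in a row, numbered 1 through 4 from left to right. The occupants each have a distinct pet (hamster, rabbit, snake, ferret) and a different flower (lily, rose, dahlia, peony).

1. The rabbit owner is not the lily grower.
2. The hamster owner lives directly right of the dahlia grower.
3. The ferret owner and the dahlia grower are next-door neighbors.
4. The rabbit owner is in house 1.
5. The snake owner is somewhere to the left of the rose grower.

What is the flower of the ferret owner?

lily

From clue 4, the rabbit owner must be in house 1.
The snake owner is narrowed to house 2 or 3; consider each.
Placing it in house 2 leads to a contradiction, so it's in house 3.
By clue 5, the rose grower is in house 4.
The ferret owner is narrowed to house 2 or 4; consider each.
Placing it in house 4 leads to a contradiction, so it's in house 2.
The only pet still possible for house 4 is hamster.
From clue 2, the dahlia grower must be in house 3.
House 1's flower must be peony (nothing else left).
That leaves lily as the flower for house 2.
So: house 1 = rabbit/peony, house 2 = ferret/lily, house 3 = snake/dahlia, house 4 = hamster/rose.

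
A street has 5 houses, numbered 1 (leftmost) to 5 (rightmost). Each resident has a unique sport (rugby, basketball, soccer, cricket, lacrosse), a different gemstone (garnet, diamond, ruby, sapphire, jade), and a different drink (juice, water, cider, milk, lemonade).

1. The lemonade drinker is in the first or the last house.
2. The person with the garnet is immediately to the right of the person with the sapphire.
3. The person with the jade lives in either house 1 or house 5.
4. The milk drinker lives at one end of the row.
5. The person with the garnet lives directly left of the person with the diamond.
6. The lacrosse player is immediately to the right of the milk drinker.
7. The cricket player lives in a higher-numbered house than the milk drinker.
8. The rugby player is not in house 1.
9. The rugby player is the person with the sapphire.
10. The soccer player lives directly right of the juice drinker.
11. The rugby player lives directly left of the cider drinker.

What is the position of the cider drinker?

4

The lacrosse player is in house 2 (clue 6).
Clue 6 places the milk drinker in house 1.
House 1 sport: only basketball fits.
The only drink still possible for house 5 is lemonade.
Clue 9 places the rugby player in house 3.
Clue 9 places the person with the sapphire in house 3.
By clue 11, the cider drinker is in house 4.
So house 2 gets ruby for gemstone.
The person with the diamond is in house 5 (clue 5).
Clue 10: the soccer player is in house 4.
Clue 10: the juice drinker is in house 3.
The only sport still possible for house 5 is cricket.
House 1's gemstone must be jade (nothing else left).
So house 4 gets garnet for gemstone.
So house 2 gets water for drink.
So: house 1 = basketball/jade/milk, house 2 = lacrosse/ruby/water, house 3 = rugby/sapphire/juice, house 4 = soccer/garnet/cider, house 5 = cricket/diamond/lemonade.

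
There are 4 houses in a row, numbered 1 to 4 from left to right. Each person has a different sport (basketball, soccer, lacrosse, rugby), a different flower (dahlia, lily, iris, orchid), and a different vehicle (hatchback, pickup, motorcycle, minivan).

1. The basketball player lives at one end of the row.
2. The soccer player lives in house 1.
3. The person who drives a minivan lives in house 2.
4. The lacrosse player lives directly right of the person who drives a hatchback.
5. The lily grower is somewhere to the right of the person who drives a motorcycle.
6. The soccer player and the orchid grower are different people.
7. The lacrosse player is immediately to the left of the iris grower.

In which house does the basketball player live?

Clue 2: the soccer player is in house 1.
From clue 3, the person who drives a minivan must be in house 2.
House 1's flower must be dahlia (nothing else left).
So house 4 gets pickup for vehicle.
By clue 4, the lacrosse player is in house 2.
Clue 4: the person who drives a hatchback is in house 1.
The iris grower is in house 3 (clue 7).
So house 3 gets rugby for sport.
The only sport still possible for house 4 is basketball.
House 3 vehicle: only motorcycle fits.
Clue 5 places the lily grower in house 4.
So house 2 gets orchid for flower.
So: house 1 = soccer/dahlia/hatchback, house 2 = lacrosse/orchid/minivan, house 3 = rugby/iris/motorcycle, house 4 = basketball/lily/pickup.

4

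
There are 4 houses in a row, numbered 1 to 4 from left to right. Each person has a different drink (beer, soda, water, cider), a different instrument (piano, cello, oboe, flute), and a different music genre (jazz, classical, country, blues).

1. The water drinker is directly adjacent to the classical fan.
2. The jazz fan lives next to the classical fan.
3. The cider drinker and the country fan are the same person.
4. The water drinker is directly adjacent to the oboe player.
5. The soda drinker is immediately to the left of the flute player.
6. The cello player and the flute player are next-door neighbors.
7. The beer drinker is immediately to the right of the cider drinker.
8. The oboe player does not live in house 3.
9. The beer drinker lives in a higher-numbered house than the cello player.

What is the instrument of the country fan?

House 4's drink must be beer (nothing else left).
By clue 7, the cider drinker is in house 3.
The country fan is in house 3 (clue 3).
So house 4 gets piano for instrument.
So house 4 gets blues for music genre.
The soda drinker is narrowed to house 1 or 2; consider each.
Placing it in house 2 leads to a contradiction, so it's in house 1.
The flute player is in house 2 (clue 5).
House 2's drink must be water (nothing else left).
The only instrument still possible for house 3 is cello.
From clue 1, the classical fan must be in house 1.
The jazz fan is in house 2 (clue 2).
The only instrument still possible for house 1 is oboe.
So: house 1 = soda/oboe/classical, house 2 = water/flute/jazz, house 3 = cider/cello/country, house 4 = beer/piano/blues.

cello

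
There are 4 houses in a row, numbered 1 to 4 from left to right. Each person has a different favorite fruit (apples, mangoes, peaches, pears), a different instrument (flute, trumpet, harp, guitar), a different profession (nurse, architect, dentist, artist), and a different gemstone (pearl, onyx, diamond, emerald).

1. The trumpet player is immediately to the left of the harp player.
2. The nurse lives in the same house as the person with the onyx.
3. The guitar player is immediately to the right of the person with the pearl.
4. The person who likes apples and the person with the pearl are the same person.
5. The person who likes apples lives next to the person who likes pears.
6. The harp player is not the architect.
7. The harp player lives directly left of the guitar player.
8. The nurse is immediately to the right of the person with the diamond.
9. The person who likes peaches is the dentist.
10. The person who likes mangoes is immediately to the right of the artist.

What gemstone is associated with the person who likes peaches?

diamond

The person who likes apples is narrowed to house 2 or 3; consider each.
Placing it in house 2 leads to a contradiction, so it's in house 3.
The person with the pearl is in house 3 (clue 4).
The only favorite fruit still possible for house 1 is peaches.
By clue 3, the guitar player is in house 4.
By clue 7, the harp player is in house 3.
Clue 8: the nurse is in house 2.
By clue 8, the person with the diamond is in house 1.
Clue 9: the dentist is in house 1.
The only profession still possible for house 3 is artist.
So house 4 gets architect for profession.
From clue 1, the trumpet player must be in house 2.
Clue 2: the person with the onyx is in house 2.
The person who likes mangoes is in house 4 (clue 10).
The only favorite fruit still possible for house 2 is pears.
That leaves flute as the instrument for house 1.
That leaves emerald as the gemstone for house 4.
So: house 1 = peaches/flute/dentist/diamond, house 2 = pears/trumpet/nurse/onyx, house 3 = apples/harp/artist/pearl, house 4 = mangoes/guitar/architect/emerald.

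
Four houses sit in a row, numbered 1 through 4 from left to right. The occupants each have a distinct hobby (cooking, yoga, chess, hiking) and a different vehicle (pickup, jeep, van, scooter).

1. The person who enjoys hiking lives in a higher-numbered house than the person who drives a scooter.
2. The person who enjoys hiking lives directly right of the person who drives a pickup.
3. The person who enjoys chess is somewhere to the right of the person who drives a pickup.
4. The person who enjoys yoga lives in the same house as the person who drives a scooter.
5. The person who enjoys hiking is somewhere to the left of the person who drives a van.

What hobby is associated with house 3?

The person who enjoys hiking is narrowed to house 2 or 3; consider each.
Placing it in house 2 leads to a contradiction, so it's in house 3.
Clue 2: the person who drives a pickup is in house 2.
Clue 5 places the person who drives a van in house 4.
That leaves scooter as the vehicle for house 1.
House 3's vehicle must be jeep (nothing else left).
By clue 4, the person who enjoys yoga is in house 1.
The only hobby still possible for house 2 is cooking.
House 4's hobby must be chess (nothing else left).
So: house 1 = yoga/scooter, house 2 = cooking/pickup, house 3 = hiking/jeep, house 4 = chess/van.

hiking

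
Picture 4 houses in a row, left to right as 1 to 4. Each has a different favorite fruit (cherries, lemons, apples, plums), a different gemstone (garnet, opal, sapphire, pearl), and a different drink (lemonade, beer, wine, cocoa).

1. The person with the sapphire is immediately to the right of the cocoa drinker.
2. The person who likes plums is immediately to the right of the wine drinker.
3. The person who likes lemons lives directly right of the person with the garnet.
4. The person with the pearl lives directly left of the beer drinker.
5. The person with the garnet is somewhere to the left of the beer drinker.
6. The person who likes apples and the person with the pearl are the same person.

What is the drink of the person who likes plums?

The person who likes apples is narrowed to house 1 or 2 or 3; consider each.
Placing it in house 1 and house 2 leads to a contradiction, so it's in house 3.
By clue 6, the person with the pearl is in house 3.
That leaves cherries as the favorite fruit for house 1.
The person who likes lemons is in house 2 (clue 3).
Clue 3 places the person with the garnet in house 1.
The beer drinker is in house 4 (clue 4).
So house 4 gets plums for favorite fruit.
That leaves lemonade as the drink for house 2.
The wine drinker is in house 3 (clue 2).
House 1's drink must be cocoa (nothing else left).
Clue 1: the person with the sapphire is in house 2.
That leaves opal as the gemstone for house 4.
So: house 1 = cherries/garnet/cocoa, house 2 = lemons/sapphire/lemonade, house 3 = apples/pearl/wine, house 4 = plums/opal/beer.

beer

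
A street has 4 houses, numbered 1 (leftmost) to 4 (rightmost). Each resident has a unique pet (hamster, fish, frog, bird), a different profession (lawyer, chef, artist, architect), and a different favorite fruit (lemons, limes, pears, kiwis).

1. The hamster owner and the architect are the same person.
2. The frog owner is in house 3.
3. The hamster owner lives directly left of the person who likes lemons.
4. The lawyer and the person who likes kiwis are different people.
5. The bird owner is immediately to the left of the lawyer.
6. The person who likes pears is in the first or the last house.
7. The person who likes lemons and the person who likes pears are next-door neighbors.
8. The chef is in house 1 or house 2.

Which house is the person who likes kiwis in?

4

From clue 2, the frog owner must be in house 3.
House 4's pet must be fish (nothing else left).
That leaves artist as the profession for house 4.
So house 3 gets lawyer for profession.
The bird owner is in house 2 (clue 5).
House 1's pet must be hamster (nothing else left).
From clue 1, the architect must be in house 1.
From clue 3, the person who likes lemons must be in house 2.
From clue 7, the person who likes pears must be in house 1.
So house 2 gets chef for profession.
The only favorite fruit still possible for house 3 is limes.
The only favorite fruit still possible for house 4 is kiwis.
So: house 1 = hamster/architect/pears, house 2 = bird/chef/lemons, house 3 = frog/lawyer/limes, house 4 = fish/artist/kiwis.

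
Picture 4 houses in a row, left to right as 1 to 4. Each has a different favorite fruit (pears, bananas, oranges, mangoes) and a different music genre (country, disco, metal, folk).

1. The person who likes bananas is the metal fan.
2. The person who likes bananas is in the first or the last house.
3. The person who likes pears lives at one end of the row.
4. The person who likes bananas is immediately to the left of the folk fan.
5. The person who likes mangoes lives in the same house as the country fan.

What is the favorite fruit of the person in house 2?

Clue 4 places the person who likes bananas in house 1.
By clue 4, the folk fan is in house 2.
The metal fan is in house 1 (clue 1).
That leaves oranges as the favorite fruit for house 2.
That leaves mangoes as the favorite fruit for house 3.
That leaves pears as the favorite fruit for house 4.
Clue 5 places the country fan in house 3.
House 4 music genre: only disco fits.
So: house 1 = bananas/metal, house 2 = oranges/folk, house 3 = mangoes/country, house 4 = pears/disco.

oranges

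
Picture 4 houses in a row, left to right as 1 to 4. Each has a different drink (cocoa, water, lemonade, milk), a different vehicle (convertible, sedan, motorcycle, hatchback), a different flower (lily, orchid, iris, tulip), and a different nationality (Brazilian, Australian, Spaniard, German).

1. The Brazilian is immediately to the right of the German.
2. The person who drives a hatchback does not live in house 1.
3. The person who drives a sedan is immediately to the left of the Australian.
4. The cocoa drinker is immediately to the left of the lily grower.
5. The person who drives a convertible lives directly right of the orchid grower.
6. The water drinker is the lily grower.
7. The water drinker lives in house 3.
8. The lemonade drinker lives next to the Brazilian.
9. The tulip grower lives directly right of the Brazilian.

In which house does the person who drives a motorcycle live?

1

Clue 7 places the water drinker in house 3.
The lily grower is in house 3 (clue 6).
That leaves tulip as the flower for house 4.
By clue 4, the cocoa drinker is in house 2.
By clue 9, the Brazilian is in house 3.
By clue 1, the German is in house 2.
Clue 8 places the lemonade drinker in house 4.
House 1's drink must be milk (nothing else left).
House 1 nationality: only Spaniard fits.
House 4's nationality must be Australian (nothing else left).
Clue 3: the person who drives a sedan is in house 3.
The only vehicle still possible for house 1 is motorcycle.
That leaves hatchback as the vehicle for house 4.
From clue 5, the orchid grower must be in house 1.
That leaves convertible as the vehicle for house 2.
House 2's flower must be iris (nothing else left).
So: house 1 = milk/motorcycle/orchid/Spaniard, house 2 = cocoa/convertible/iris/German, house 3 = water/sedan/lily/Brazilian, house 4 = lemonade/hatchback/tulip/Australian.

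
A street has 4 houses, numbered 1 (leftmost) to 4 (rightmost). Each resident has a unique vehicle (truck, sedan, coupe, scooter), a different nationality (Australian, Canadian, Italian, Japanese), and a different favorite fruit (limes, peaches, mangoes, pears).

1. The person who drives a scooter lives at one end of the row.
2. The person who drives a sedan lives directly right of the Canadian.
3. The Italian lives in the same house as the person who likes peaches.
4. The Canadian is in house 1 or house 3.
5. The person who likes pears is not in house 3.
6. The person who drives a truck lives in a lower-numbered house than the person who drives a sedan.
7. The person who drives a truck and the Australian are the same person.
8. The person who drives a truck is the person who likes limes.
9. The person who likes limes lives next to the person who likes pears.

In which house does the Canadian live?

3

The person who drives a scooter is narrowed to house 1 or 4; consider each.
Placing it in house 4 leads to a contradiction, so it's in house 1.
Clue 6: the person who drives a sedan is in house 4.
From clue 2, the Canadian must be in house 3.
From clue 7, the person who drives a truck must be in house 2.
Clue 8 places the person who likes limes in house 2.
Clue 9: the person who likes pears is in house 1.
House 3 vehicle: only coupe fits.
That leaves Australian as the nationality for house 2.
House 3 favorite fruit: only mangoes fits.
So house 4 gets peaches for favorite fruit.
Clue 3 places the Italian in house 4.
That leaves Japanese as the nationality for house 1.
So: house 1 = scooter/Japanese/pears, house 2 = truck/Australian/limes, house 3 = coupe/Canadian/mangoes, house 4 = sedan/Italian/peaches.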